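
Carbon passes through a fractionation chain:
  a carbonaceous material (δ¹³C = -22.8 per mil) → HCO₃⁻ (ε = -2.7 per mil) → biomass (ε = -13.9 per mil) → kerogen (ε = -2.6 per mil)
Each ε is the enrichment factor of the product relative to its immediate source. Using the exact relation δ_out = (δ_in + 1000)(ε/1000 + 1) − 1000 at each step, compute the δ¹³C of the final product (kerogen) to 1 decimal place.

step 1: δ = (-22.80 + 1000)·(-2.7/1000 + 1) − 1000 = -25.44 per mil
step 2: δ = (-25.44 + 1000)·(-13.9/1000 + 1) − 1000 = -38.98 per mil
step 3: δ = (-38.98 + 1000)·(-2.6/1000 + 1) − 1000 = -41.48 per mil

-41.5 per mil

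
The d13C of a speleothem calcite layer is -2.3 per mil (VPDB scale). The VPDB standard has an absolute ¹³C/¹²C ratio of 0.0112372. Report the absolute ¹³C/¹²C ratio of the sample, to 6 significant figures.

0.0112114

R_sample = R_standard × (d13C/1000 + 1)
R_sample = 0.0112372 × (-2.3/1000 + 1) = 0.0112372 × 0.997700
R_sample = 0.0112114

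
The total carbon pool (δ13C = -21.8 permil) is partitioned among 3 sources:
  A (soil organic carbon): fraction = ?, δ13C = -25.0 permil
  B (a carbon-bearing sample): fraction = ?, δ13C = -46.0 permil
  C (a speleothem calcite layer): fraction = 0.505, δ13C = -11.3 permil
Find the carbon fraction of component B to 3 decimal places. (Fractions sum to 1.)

Let f_B and f_A be the unknown fractions; fractions sum to 1 so f_B + f_A = 0.495.
Mass balance: Σ fᵢ·δᵢ = δ_bulk ⇒ f_B·(-46.0) + f_A·(-25.0) = -21.8 − (-5.707) = -16.093
Substitute f_A = 0.495 − f_B:
f_B·(-46.0 − -25.0) = -16.093 − 0.495×(-25.0) = -3.718
f_B = -3.718 / -21.0 = 0.1771

0.177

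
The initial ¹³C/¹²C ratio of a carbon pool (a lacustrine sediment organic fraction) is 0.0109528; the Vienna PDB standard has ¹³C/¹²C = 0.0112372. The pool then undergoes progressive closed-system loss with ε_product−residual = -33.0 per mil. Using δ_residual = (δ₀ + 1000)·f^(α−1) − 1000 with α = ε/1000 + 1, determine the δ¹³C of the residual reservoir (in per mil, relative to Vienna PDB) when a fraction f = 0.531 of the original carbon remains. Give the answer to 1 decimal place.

-4.7 per mil

δ₀ = (0.0109528/0.0112372 − 1)×1000 = (0.974691 − 1)×1000 = -25.309 per mil
α − 1 = ε/1000 = -0.0330
f^(α−1) = 0.531^(-0.0330) = 1.021108
δ_res = (-25.309 + 1000) × 1.021108 − 1000 = 995.265 − 1000 = -4.73 per mil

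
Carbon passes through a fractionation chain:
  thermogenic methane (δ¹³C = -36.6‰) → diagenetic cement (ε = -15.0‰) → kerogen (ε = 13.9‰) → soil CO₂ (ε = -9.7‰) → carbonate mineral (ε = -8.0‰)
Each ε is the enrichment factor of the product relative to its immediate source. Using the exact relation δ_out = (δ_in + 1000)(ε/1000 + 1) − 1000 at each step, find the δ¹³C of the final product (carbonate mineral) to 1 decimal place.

step 1: δ = (-36.60 + 1000)·(-15.0/1000 + 1) − 1000 = -51.05‰
step 2: δ = (-51.05 + 1000)·(13.9/1000 + 1) − 1000 = -37.86‰
step 3: δ = (-37.86 + 1000)·(-9.7/1000 + 1) − 1000 = -47.19‰
step 4: δ = (-47.19 + 1000)·(-8.0/1000 + 1) − 1000 = -54.82‰

-54.8‰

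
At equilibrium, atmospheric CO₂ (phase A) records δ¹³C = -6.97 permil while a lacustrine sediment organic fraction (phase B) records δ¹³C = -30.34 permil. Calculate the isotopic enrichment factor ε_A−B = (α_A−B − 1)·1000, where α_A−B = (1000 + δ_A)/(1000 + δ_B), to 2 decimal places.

α_A−B = (1000 + -6.97) / (1000 + -30.34) = 993.03 / 969.66 = 1.024101
ε_A−B = (1.024101 − 1) × 1000 = 24.101 permil
(The approximation ε ≈ δ_A − δ_B would give 23.37 permil.)

24.10 permil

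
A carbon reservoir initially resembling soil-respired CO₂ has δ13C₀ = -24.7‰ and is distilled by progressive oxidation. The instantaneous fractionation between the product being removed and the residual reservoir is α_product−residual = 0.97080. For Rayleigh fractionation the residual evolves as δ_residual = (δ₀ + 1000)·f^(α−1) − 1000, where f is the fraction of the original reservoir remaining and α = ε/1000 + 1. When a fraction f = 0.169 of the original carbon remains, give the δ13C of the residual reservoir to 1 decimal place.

27.3‰

Rayleigh residual: δ_res = (δ₀ + 1000)·f^(α−1) − 1000
α − 1 = -0.02920
f^(α−1) = 0.169^(-0.02920) = 1.053285
δ_res = (-24.7 + 1000) × 1.053285 − 1000 = 1027.268 − 1000 = 27.27‰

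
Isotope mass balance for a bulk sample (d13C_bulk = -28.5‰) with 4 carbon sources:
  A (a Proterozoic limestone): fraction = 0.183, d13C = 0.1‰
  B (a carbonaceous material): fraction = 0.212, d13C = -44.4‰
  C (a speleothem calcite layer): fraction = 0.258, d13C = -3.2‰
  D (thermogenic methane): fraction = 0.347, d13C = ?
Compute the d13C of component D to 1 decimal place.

-52.7‰

Isotope mass balance: δ_bulk = Σ fᵢ·δᵢ.
-28.5 = 0.183×(0.1) + 0.212×(-44.4) + 0.258×(-3.2) + 0.347×δ_D
0.347·δ_D = -28.5 − (-10.220) = -18.280
δ_D = -18.280 / 0.347 = -52.68‰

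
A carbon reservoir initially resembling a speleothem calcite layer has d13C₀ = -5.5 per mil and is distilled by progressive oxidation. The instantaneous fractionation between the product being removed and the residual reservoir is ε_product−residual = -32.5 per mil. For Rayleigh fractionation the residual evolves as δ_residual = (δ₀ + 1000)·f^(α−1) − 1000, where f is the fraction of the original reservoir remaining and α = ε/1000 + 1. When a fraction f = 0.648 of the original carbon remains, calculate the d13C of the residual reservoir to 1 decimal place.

8.6 per mil

Rayleigh residual: δ_res = (δ₀ + 1000)·f^(α−1) − 1000
α = ε/1000 + 1 = 0.96750, so α − 1 = -0.03250
f^(α−1) = 0.648^(-0.03250) = 1.014200
δ_res = (-5.5 + 1000) × 1.014200 − 1000 = 1008.622 − 1000 = 8.62 per mil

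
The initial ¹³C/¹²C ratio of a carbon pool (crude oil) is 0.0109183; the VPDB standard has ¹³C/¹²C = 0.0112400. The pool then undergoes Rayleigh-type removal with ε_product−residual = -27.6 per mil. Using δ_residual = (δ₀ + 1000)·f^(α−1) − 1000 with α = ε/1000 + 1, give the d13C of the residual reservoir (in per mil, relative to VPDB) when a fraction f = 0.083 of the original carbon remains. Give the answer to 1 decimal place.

40.5 per mil

δ₀ = (0.0109183/0.0112400 − 1)×1000 = (0.971379 − 1)×1000 = -28.621 per mil
α − 1 = ε/1000 = -0.0276
f^(α−1) = 0.083^(-0.0276) = 1.071108
δ_res = (-28.621 + 1000) × 1.071108 − 1000 = 1040.452 − 1000 = 40.45 per mil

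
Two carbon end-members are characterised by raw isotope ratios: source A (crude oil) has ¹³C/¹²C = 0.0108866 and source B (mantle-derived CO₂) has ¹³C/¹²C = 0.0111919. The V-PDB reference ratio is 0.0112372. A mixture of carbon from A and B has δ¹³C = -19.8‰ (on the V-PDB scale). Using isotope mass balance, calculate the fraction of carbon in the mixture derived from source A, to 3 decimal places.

0.580

δ_A = (0.0108866/0.0112372 − 1)×1000 = (0.968800 − 1)×1000 = -31.200‰
δ_B = (0.0111919/0.0112372 − 1)×1000 = (0.995969 − 1)×1000 = -4.031‰
f_A = (δ_mix − δ_B)/(δ_A − δ_B) = (-19.8 − (-4.031))/(-31.200 − (-4.031))
f_A = -15.769 / -27.169 = 0.5804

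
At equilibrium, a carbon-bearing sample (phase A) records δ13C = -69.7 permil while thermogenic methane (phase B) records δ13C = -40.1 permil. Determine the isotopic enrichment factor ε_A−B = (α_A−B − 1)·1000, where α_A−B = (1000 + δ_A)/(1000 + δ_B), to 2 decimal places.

α_A−B = (1000 + -69.7) / (1000 + -40.1) = 930.3 / 959.9 = 0.969163
ε_A−B = (0.969163 − 1) × 1000 = -30.837 permil
(The approximation ε ≈ δ_A − δ_B would give -29.6 permil.)

-30.84 permil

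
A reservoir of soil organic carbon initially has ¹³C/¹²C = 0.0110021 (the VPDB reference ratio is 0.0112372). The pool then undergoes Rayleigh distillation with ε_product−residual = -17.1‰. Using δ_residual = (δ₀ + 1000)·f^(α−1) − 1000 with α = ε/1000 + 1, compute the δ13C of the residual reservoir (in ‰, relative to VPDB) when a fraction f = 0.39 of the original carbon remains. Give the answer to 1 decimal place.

-5.0‰

δ₀ = (0.0110021/0.0112372 − 1)×1000 = (0.979078 − 1)×1000 = -20.922‰
α − 1 = ε/1000 = -0.0171
f^(α−1) = 0.39^(-0.0171) = 1.016232
δ_res = (-20.922 + 1000) × 1.016232 − 1000 = 994.971 − 1000 = -5.03‰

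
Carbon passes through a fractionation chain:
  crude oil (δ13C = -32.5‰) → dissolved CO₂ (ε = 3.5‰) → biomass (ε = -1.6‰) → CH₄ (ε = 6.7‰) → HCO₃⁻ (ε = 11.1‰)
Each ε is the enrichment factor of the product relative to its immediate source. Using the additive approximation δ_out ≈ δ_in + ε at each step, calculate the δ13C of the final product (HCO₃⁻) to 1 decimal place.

step 1: δ ≈ -32.5 + (3.5) = -29.0‰
step 2: δ ≈ -29.0 + (-1.6) = -30.6‰
step 3: δ ≈ -30.6 + (6.7) = -23.9‰
step 4: δ ≈ -23.9 + (11.1) = -12.8‰

-12.8‰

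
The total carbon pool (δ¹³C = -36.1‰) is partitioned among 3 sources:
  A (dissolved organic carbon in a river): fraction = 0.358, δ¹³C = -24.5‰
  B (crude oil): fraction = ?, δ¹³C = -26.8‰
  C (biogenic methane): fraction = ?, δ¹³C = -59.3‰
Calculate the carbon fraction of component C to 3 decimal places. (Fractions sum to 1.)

Let f_C and f_B be the unknown fractions; fractions sum to 1 so f_C + f_B = 0.642.
Mass balance: Σ fᵢ·δᵢ = δ_bulk ⇒ f_C·(-59.3) + f_B·(-26.8) = -36.1 − (-8.771) = -27.329
Substitute f_B = 0.642 − f_C:
f_C·(-59.3 − -26.8) = -27.329 − 0.642×(-26.8) = -10.123
f_C = -10.123 / -32.5 = 0.3115

0.311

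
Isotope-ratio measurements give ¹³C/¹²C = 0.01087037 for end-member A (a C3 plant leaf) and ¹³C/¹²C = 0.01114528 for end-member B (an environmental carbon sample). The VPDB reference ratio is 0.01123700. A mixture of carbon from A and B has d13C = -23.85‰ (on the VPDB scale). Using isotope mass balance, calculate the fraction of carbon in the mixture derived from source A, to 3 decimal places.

δ_A = (0.01087037/0.01123700 − 1)×1000 = (0.967373 − 1)×1000 = -32.627‰
δ_B = (0.01114528/0.01123700 − 1)×1000 = (0.991838 − 1)×1000 = -8.162‰
f_A = (δ_mix − δ_B)/(δ_A − δ_B) = (-23.85 − (-8.162))/(-32.627 − (-8.162))
f_A = -15.688 / -24.465 = 0.6412

0.641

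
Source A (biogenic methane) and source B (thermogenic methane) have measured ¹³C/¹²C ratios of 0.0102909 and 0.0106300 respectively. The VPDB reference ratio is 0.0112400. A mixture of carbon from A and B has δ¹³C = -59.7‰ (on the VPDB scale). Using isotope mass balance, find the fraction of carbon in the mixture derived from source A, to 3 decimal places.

0.180

δ_A = (0.0102909/0.0112400 − 1)×1000 = (0.915560 − 1)×1000 = -84.440‰
δ_B = (0.0106300/0.0112400 − 1)×1000 = (0.945730 − 1)×1000 = -54.270‰
f_A = (δ_mix − δ_B)/(δ_A − δ_B) = (-59.7 − (-54.270))/(-84.440 − (-54.270))
f_A = -5.430 / -30.169 = 0.1800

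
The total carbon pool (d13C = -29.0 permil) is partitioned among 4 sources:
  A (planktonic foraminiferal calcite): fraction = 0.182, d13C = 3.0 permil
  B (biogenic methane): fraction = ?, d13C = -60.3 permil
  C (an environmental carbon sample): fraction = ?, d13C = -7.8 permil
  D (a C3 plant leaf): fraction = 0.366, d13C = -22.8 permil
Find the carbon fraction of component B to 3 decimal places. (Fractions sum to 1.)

Let f_B and f_C be the unknown fractions; fractions sum to 1 so f_B + f_C = 0.452.
Mass balance: Σ fᵢ·δᵢ = δ_bulk ⇒ f_B·(-60.3) + f_C·(-7.8) = -29.0 − (-7.799) = -21.201
Substitute f_C = 0.452 − f_B:
f_B·(-60.3 − -7.8) = -21.201 − 0.452×(-7.8) = -17.676
f_B = -17.676 / -52.5 = 0.3367

0.337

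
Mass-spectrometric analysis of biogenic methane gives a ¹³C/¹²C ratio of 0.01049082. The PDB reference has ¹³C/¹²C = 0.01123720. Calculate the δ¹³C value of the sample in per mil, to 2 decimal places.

δ¹³C = (R_sample / R_standard − 1) × 1000
R_sample / R_standard = 0.01049082 / 0.01123720 = 0.933580
δ¹³C = (0.933580 − 1) × 1000 = -66.420 per mil

-66.42 per mil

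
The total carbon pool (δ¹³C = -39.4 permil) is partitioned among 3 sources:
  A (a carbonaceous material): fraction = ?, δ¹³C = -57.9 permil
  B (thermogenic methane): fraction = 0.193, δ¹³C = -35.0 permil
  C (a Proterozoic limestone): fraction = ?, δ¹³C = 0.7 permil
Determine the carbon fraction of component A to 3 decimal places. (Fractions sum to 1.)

Let f_A and f_C be the unknown fractions; fractions sum to 1 so f_A + f_C = 0.807.
Mass balance: Σ fᵢ·δᵢ = δ_bulk ⇒ f_A·(-57.9) + f_C·(0.7) = -39.4 − (-6.755) = -32.645
Substitute f_C = 0.807 − f_A:
f_A·(-57.9 − 0.7) = -32.645 − 0.807×(0.7) = -33.210
f_A = -33.210 / -58.6 = 0.5667

0.567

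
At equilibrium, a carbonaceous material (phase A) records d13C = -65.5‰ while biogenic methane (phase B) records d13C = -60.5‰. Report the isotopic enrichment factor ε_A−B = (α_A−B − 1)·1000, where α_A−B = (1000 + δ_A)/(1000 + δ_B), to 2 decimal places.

α_A−B = (1000 + -65.5) / (1000 + -60.5) = 934.5 / 939.5 = 0.994678
ε_A−B = (0.994678 − 1) × 1000 = -5.322‰
(The approximation ε ≈ δ_A − δ_B would give -5.0‰.)

-5.32‰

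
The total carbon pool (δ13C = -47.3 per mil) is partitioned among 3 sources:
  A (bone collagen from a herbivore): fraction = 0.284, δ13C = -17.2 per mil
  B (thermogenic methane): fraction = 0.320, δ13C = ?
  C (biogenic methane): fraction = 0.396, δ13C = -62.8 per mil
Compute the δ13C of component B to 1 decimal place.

Isotope mass balance: δ_bulk = Σ fᵢ·δᵢ.
-47.3 = 0.284×(-17.2) + 0.320×δ_B + 0.396×(-62.8)
0.320·δ_B = -47.3 − (-29.754) = -17.546
δ_B = -17.546 / 0.320 = -54.83 per mil

-54.8 per mil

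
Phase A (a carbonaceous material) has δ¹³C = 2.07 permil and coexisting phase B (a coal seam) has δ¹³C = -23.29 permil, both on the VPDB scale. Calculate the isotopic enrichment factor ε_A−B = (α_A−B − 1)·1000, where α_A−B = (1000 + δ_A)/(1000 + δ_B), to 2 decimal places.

25.96 permil

α_A−B = (1000 + 2.07) / (1000 + -23.29) = 1002.07 / 976.71 = 1.025965
ε_A−B = (1.025965 − 1) × 1000 = 25.965 permil
(The approximation ε ≈ δ_A − δ_B would give 25.36 permil.)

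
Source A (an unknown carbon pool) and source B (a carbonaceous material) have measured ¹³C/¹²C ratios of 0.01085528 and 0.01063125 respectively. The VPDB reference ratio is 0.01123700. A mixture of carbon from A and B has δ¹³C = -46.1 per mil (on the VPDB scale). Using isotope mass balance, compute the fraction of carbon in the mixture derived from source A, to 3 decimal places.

δ_A = (0.01085528/0.01123700 − 1)×1000 = (0.966030 − 1)×1000 = -33.970 per mil
δ_B = (0.01063125/0.01123700 − 1)×1000 = (0.946093 − 1)×1000 = -53.907 per mil
f_A = (δ_mix − δ_B)/(δ_A − δ_B) = (-46.1 − (-53.907))/(-33.970 − (-53.907))
f_A = 7.807 / 19.937 = 0.3916

0.392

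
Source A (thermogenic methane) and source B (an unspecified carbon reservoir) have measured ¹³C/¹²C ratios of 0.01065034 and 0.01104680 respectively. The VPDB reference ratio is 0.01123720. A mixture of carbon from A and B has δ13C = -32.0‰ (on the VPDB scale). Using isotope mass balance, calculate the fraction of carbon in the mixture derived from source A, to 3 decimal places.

0.427

δ_A = (0.01065034/0.01123720 − 1)×1000 = (0.947775 − 1)×1000 = -52.225‰
δ_B = (0.01104680/0.01123720 − 1)×1000 = (0.983056 − 1)×1000 = -16.944‰
f_A = (δ_mix − δ_B)/(δ_A − δ_B) = (-32.0 − (-16.944))/(-52.225 − (-16.944))
f_A = -15.056 / -35.281 = 0.4268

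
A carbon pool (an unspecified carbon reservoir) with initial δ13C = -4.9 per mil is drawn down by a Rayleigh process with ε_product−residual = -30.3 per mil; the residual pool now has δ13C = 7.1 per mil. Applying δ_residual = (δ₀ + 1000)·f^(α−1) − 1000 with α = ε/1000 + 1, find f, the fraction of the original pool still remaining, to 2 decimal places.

0.67

α − 1 = ε/1000 = -0.0303
(δ_res + 1000)/(δ₀ + 1000) = (7.1 + 1000)/(-4.9 + 1000) = 1007.1/995.1 = 1.012059
f = 1.012059^(1/-0.0303) = exp(ln(1.012059)/-0.0303) = exp(0.01199/-0.0303)
f = exp(-0.3956) = 0.6733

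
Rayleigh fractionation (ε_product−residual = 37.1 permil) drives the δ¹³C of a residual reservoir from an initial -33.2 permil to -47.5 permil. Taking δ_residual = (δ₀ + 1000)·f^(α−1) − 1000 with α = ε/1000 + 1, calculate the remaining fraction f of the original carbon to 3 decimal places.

α − 1 = ε/1000 = 0.0371
(δ_res + 1000)/(δ₀ + 1000) = (-47.5 + 1000)/(-33.2 + 1000) = 952.5/966.8 = 0.985209
f = 0.985209^(1/0.0371) = exp(ln(0.985209)/0.0371) = exp(-0.01490/0.0371)
f = exp(-0.4017) = 0.6692

0.669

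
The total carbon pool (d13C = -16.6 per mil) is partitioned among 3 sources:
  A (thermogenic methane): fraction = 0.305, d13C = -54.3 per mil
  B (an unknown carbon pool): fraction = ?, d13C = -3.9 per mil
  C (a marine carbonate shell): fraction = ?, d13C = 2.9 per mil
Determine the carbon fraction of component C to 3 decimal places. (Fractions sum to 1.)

0.393

Let f_C and f_B be the unknown fractions; fractions sum to 1 so f_C + f_B = 0.695.
Mass balance: Σ fᵢ·δᵢ = δ_bulk ⇒ f_C·(2.9) + f_B·(-3.9) = -16.6 − (-16.561) = -0.039
Substitute f_B = 0.695 − f_C:
f_C·(2.9 − -3.9) = -0.039 − 0.695×(-3.9) = 2.672
f_C = 2.672 / 6.8 = 0.3929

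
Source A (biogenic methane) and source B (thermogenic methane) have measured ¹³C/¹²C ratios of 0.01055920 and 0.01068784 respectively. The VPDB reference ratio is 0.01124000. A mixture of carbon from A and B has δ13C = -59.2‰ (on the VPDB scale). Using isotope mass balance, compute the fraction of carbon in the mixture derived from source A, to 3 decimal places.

0.880

δ_A = (0.01055920/0.01124000 − 1)×1000 = (0.939431 − 1)×1000 = -60.569‰
δ_B = (0.01068784/0.01124000 − 1)×1000 = (0.950875 − 1)×1000 = -49.125‰
f_A = (δ_mix − δ_B)/(δ_A − δ_B) = (-59.2 − (-49.125))/(-60.569 − (-49.125))
f_A = -10.075 / -11.445 = 0.8803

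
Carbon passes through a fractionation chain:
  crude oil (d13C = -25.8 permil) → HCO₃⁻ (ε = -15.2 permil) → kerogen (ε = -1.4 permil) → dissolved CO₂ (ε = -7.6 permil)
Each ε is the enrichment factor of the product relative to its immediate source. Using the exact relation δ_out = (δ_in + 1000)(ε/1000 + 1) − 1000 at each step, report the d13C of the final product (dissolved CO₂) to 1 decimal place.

-49.2 permil

step 1: δ = (-25.80 + 1000)·(-15.2/1000 + 1) − 1000 = -40.61 permil
step 2: δ = (-40.61 + 1000)·(-1.4/1000 + 1) − 1000 = -41.95 permil
step 3: δ = (-41.95 + 1000)·(-7.6/1000 + 1) − 1000 = -49.23 permil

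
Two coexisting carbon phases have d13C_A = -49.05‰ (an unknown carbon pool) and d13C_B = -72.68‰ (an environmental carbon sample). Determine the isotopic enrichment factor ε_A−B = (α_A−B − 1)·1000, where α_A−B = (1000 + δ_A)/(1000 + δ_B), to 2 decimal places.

α_A−B = (1000 + -49.05) / (1000 + -72.68) = 950.95 / 927.32 = 1.025482
ε_A−B = (1.025482 − 1) × 1000 = 25.482‰
(The approximation ε ≈ δ_A − δ_B would give 23.63‰.)

25.48‰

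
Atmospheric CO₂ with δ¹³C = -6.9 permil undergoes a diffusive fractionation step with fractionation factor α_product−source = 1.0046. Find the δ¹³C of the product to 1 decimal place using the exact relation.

δ_product = (δ_source + 1000)·α − 1000
δ_product = (-6.9 + 1000) × 1.0046 − 1000
δ_product = 997.668 − 1000 = -2.33 permil

-2.3 permil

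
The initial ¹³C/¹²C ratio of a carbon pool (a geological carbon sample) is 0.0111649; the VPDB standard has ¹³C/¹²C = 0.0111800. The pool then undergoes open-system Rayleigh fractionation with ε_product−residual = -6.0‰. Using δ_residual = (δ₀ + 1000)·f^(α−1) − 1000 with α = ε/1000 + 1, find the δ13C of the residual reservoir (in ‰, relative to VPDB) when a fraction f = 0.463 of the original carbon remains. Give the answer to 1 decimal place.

δ₀ = (0.0111649/0.0111800 − 1)×1000 = (0.998649 − 1)×1000 = -1.351‰
α − 1 = ε/1000 = -0.0060
f^(α−1) = 0.463^(-0.0060) = 1.004631
δ_res = (-1.351 + 1000) × 1.004631 − 1000 = 1003.274 − 1000 = 3.27‰

3.3‰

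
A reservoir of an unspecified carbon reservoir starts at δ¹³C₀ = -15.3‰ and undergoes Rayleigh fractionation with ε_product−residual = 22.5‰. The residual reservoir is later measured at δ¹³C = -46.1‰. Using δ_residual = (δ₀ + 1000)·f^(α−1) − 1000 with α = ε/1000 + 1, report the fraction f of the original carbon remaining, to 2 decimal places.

α − 1 = ε/1000 = 0.0225
(δ_res + 1000)/(δ₀ + 1000) = (-46.1 + 1000)/(-15.3 + 1000) = 953.9/984.7 = 0.968721
f = 0.968721^(1/0.0225) = exp(ln(0.968721)/0.0225) = exp(-0.03178/0.0225)
f = exp(-1.4124) = 0.2436

0.24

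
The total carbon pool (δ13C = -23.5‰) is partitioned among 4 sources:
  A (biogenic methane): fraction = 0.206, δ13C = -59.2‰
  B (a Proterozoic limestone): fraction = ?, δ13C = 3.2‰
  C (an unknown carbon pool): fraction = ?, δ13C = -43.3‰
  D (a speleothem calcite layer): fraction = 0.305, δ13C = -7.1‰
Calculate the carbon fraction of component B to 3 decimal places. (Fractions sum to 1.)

0.259

Let f_B and f_C be the unknown fractions; fractions sum to 1 so f_B + f_C = 0.489.
Mass balance: Σ fᵢ·δᵢ = δ_bulk ⇒ f_B·(3.2) + f_C·(-43.3) = -23.5 − (-14.361) = -9.139
Substitute f_C = 0.489 − f_B:
f_B·(3.2 − -43.3) = -9.139 − 0.489×(-43.3) = 12.034
f_B = 12.034 / 46.5 = 0.2588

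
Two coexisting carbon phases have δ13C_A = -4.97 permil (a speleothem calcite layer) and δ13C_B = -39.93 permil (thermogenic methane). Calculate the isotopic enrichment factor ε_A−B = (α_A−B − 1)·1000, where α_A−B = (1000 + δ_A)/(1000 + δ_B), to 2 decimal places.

α_A−B = (1000 + -4.97) / (1000 + -39.93) = 995.03 / 960.07 = 1.036414
ε_A−B = (1.036414 − 1) × 1000 = 36.414 permil
(The approximation ε ≈ δ_A − δ_B would give 34.96 permil.)

36.41 permil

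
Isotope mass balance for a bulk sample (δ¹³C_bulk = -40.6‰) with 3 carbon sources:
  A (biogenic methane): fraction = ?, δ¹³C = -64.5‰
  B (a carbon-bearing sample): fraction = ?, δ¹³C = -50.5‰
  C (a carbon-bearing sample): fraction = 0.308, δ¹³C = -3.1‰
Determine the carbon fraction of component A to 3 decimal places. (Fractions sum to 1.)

0.336

Let f_A and f_B be the unknown fractions; fractions sum to 1 so f_A + f_B = 0.692.
Mass balance: Σ fᵢ·δᵢ = δ_bulk ⇒ f_A·(-64.5) + f_B·(-50.5) = -40.6 − (-0.955) = -39.645
Substitute f_B = 0.692 − f_A:
f_A·(-64.5 − -50.5) = -39.645 − 0.692×(-50.5) = -4.699
f_A = -4.699 / -14.0 = 0.3357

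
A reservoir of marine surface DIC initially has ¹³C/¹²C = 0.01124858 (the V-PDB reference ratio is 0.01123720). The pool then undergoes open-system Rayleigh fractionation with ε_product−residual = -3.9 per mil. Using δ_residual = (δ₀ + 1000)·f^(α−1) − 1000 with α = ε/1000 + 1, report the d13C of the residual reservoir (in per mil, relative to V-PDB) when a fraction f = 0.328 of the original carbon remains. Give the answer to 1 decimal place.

δ₀ = (0.01124858/0.01123720 − 1)×1000 = (1.001013 − 1)×1000 = 1.013 per mil
α − 1 = ε/1000 = -0.0039
f^(α−1) = 0.328^(-0.0039) = 1.004357
δ_res = (1.013 + 1000) × 1.004357 − 1000 = 1005.374 − 1000 = 5.37 per mil

5.4 per mil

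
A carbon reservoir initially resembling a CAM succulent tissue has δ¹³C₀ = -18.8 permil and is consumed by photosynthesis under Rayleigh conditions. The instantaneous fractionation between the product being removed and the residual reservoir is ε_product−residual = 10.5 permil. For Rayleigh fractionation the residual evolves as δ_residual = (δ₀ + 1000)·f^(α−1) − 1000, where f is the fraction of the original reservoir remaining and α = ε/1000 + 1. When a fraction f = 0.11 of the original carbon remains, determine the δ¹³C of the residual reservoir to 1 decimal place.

-41.3 permil

Rayleigh residual: δ_res = (δ₀ + 1000)·f^(α−1) − 1000
α = ε/1000 + 1 = 1.01050, so α − 1 = 0.01050
f^(α−1) = 0.11^(0.01050) = 0.977090
δ_res = (-18.8 + 1000) × 0.977090 − 1000 = 958.721 − 1000 = -41.28 permil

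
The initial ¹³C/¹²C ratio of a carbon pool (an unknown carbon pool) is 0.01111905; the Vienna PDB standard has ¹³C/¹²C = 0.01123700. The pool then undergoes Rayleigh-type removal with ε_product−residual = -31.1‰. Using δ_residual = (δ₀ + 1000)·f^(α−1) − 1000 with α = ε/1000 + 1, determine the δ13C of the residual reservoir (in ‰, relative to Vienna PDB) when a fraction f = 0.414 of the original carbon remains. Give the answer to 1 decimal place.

17.0‰

δ₀ = (0.01111905/0.01123700 − 1)×1000 = (0.989503 − 1)×1000 = -10.497‰
α − 1 = ε/1000 = -0.0311
f^(α−1) = 0.414^(-0.0311) = 1.027806
δ_res = (-10.497 + 1000) × 1.027806 − 1000 = 1017.018 − 1000 = 17.02‰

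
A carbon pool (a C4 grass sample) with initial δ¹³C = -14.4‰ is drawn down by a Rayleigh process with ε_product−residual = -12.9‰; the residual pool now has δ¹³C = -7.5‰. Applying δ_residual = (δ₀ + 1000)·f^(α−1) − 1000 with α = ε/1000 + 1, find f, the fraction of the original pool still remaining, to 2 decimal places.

0.58

α − 1 = ε/1000 = -0.0129
(δ_res + 1000)/(δ₀ + 1000) = (-7.5 + 1000)/(-14.4 + 1000) = 992.5/985.6 = 1.007001
f = 1.007001^(1/-0.0129) = exp(ln(1.007001)/-0.0129) = exp(0.00698/-0.0129)
f = exp(-0.5408) = 0.5823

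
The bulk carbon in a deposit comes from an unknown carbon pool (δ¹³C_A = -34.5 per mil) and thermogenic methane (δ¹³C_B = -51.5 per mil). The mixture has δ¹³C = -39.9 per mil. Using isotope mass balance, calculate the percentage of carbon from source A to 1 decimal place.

68.2%

δ_mix = f_A·δ_A + (1 − f_A)·δ_B  ⇒  f_A = (δ_mix − δ_B)/(δ_A − δ_B)
f_A = (-39.9 − (-51.5)) / (-34.5 − (-51.5))
f_A = 11.6 / 17.0 = 0.6824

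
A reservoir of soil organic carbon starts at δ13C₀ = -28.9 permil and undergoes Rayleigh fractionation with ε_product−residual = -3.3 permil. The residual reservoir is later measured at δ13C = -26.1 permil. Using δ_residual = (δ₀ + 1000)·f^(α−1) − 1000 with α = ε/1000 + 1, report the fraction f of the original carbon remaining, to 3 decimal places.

α − 1 = ε/1000 = -0.0033
(δ_res + 1000)/(δ₀ + 1000) = (-26.1 + 1000)/(-28.9 + 1000) = 973.9/971.1 = 1.002883
f = 1.002883^(1/-0.0033) = exp(ln(1.002883)/-0.0033) = exp(0.00288/-0.0033)
f = exp(-0.8725) = 0.4179

0.418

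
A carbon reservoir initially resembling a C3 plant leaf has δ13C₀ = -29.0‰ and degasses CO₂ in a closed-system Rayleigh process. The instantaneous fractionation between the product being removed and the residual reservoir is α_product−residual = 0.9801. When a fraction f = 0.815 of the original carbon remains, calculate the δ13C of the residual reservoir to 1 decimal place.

-25.0‰

Rayleigh residual: δ_res = (δ₀ + 1000)·f^(α−1) − 1000
α − 1 = -0.01990
f^(α−1) = 0.815^(-0.01990) = 1.004079
δ_res = (-29.0 + 1000) × 1.004079 − 1000 = 974.961 − 1000 = -25.04‰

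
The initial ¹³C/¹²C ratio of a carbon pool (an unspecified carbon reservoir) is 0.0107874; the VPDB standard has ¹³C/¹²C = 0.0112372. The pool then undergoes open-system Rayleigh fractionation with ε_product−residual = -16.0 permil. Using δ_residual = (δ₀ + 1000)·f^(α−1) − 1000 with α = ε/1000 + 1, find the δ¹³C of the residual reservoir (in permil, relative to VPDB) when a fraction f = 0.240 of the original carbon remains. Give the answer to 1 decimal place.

-17.9 permil

δ₀ = (0.0107874/0.0112372 − 1)×1000 = (0.959972 − 1)×1000 = -40.028 permil
α − 1 = ε/1000 = -0.0160
f^(α−1) = 0.240^(-0.0160) = 1.023097
δ_res = (-40.028 + 1000) × 1.023097 − 1000 = 982.144 − 1000 = -17.86 permil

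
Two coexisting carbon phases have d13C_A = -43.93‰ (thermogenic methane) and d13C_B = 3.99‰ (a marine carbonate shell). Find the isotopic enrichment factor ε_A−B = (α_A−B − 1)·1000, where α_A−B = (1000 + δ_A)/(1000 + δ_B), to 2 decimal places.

α_A−B = (1000 + -43.93) / (1000 + 3.99) = 956.07 / 1003.99 = 0.952270
ε_A−B = (0.952270 − 1) × 1000 = -47.730‰
(The approximation ε ≈ δ_A − δ_B would give -47.92‰.)

-47.73‰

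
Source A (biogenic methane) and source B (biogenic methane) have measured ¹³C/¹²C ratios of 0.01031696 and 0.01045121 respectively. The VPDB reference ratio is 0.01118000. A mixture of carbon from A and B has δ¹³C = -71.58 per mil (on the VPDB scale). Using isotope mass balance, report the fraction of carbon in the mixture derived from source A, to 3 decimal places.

δ_A = (0.01031696/0.01118000 − 1)×1000 = (0.922805 − 1)×1000 = -77.195 per mil
δ_B = (0.01045121/0.01118000 − 1)×1000 = (0.934813 − 1)×1000 = -65.187 per mil
f_A = (δ_mix − δ_B)/(δ_A − δ_B) = (-71.58 − (-65.187))/(-77.195 − (-65.187))
f_A = -6.393 / -12.008 = 0.5324

0.532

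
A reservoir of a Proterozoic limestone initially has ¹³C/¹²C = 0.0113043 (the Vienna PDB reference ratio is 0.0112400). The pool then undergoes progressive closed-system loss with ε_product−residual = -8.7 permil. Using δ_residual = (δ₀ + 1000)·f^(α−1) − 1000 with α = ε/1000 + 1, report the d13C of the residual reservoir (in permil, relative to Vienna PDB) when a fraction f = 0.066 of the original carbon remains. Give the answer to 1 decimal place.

δ₀ = (0.0113043/0.0112400 − 1)×1000 = (1.005721 − 1)×1000 = 5.721 permil
α − 1 = ε/1000 = -0.0087
f^(α−1) = 0.066^(-0.0087) = 1.023929
δ_res = (5.721 + 1000) × 1.023929 − 1000 = 1029.787 − 1000 = 29.79 permil

29.8 permil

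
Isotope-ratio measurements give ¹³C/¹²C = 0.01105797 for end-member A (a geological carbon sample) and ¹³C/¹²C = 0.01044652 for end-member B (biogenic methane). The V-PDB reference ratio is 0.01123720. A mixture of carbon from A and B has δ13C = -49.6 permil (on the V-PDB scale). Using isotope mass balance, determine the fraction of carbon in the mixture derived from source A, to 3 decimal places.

δ_A = (0.01105797/0.01123720 − 1)×1000 = (0.984050 − 1)×1000 = -15.950 permil
δ_B = (0.01044652/0.01123720 − 1)×1000 = (0.929637 − 1)×1000 = -70.363 permil
f_A = (δ_mix − δ_B)/(δ_A − δ_B) = (-49.6 − (-70.363))/(-15.950 − (-70.363))
f_A = 20.763 / 54.413 = 0.3816

0.382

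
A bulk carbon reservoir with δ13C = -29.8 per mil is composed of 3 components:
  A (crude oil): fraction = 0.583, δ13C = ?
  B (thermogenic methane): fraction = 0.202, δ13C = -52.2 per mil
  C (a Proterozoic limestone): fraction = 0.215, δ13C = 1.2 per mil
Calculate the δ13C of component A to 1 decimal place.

Isotope mass balance: δ_bulk = Σ fᵢ·δᵢ.
-29.8 = 0.583×δ_A + 0.202×(-52.2) + 0.215×(1.2)
0.583·δ_A = -29.8 − (-10.286) = -19.514
δ_A = -19.514 / 0.583 = -33.47 per mil

-33.5 per mil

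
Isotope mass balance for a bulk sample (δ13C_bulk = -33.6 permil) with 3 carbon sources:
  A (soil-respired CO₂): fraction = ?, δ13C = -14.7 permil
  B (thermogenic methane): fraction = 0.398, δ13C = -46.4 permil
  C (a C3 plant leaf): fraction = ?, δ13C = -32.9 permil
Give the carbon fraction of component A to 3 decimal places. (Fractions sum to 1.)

Let f_A and f_C be the unknown fractions; fractions sum to 1 so f_A + f_C = 0.602.
Mass balance: Σ fᵢ·δᵢ = δ_bulk ⇒ f_A·(-14.7) + f_C·(-32.9) = -33.6 − (-18.467) = -15.133
Substitute f_C = 0.602 − f_A:
f_A·(-14.7 − -32.9) = -15.133 − 0.602×(-32.9) = 4.673
f_A = 4.673 / 18.2 = 0.2568

0.257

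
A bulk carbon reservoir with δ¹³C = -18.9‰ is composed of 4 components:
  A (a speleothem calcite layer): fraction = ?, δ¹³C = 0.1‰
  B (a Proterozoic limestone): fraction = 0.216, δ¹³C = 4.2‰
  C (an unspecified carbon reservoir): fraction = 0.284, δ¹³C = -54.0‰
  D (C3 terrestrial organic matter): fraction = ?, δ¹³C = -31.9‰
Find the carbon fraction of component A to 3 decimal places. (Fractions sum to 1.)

Let f_A and f_D be the unknown fractions; fractions sum to 1 so f_A + f_D = 0.500.
Mass balance: Σ fᵢ·δᵢ = δ_bulk ⇒ f_A·(0.1) + f_D·(-31.9) = -18.9 − (-14.429) = -4.471
Substitute f_D = 0.500 − f_A:
f_A·(0.1 − -31.9) = -4.471 − 0.500×(-31.9) = 11.479
f_A = 11.479 / 32.0 = 0.3587

0.359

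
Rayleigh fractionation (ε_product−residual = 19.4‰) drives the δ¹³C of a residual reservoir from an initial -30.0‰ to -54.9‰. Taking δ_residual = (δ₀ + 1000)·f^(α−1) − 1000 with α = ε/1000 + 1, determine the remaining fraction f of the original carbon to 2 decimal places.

0.26

α − 1 = ε/1000 = 0.0194
(δ_res + 1000)/(δ₀ + 1000) = (-54.9 + 1000)/(-30.0 + 1000) = 945.1/970.0 = 0.974330
f = 0.974330^(1/0.0194) = exp(ln(0.974330)/0.0194) = exp(-0.02601/0.0194)
f = exp(-1.3405) = 0.2617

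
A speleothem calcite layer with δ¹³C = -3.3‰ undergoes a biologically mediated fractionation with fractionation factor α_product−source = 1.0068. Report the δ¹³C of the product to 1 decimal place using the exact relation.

3.5‰

δ_product = (δ_source + 1000)·α − 1000
δ_product = (-3.3 + 1000) × 1.0068 − 1000
δ_product = 1003.478 − 1000 = 3.48‰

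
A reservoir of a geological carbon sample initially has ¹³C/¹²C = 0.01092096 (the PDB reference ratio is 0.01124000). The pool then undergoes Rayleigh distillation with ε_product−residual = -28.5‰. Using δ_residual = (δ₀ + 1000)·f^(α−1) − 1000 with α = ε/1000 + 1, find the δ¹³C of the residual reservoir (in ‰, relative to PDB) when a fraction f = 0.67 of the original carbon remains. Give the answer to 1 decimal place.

δ₀ = (0.01092096/0.01124000 − 1)×1000 = (0.971616 − 1)×1000 = -28.384‰
α − 1 = ε/1000 = -0.0285
f^(α−1) = 0.67^(-0.0285) = 1.011479
δ_res = (-28.384 + 1000) × 1.011479 − 1000 = 982.769 − 1000 = -17.23‰

-17.2‰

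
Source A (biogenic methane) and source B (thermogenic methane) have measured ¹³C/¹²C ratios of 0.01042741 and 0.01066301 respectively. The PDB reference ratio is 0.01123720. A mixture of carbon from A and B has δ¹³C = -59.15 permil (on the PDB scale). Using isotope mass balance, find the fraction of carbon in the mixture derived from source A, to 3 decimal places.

δ_A = (0.01042741/0.01123720 − 1)×1000 = (0.927937 − 1)×1000 = -72.063 permil
δ_B = (0.01066301/0.01123720 − 1)×1000 = (0.948903 − 1)×1000 = -51.097 permil
f_A = (δ_mix − δ_B)/(δ_A − δ_B) = (-59.15 − (-51.097))/(-72.063 − (-51.097))
f_A = -8.053 / -20.966 = 0.3841

0.384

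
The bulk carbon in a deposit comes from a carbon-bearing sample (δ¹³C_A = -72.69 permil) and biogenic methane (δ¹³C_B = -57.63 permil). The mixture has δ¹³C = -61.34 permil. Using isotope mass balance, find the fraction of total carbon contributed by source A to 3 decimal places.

0.246

δ_mix = f_A·δ_A + (1 − f_A)·δ_B  ⇒  f_A = (δ_mix − δ_B)/(δ_A − δ_B)
f_A = (-61.34 − (-57.63)) / (-72.69 − (-57.63))
f_A = -3.71 / -15.06 = 0.2463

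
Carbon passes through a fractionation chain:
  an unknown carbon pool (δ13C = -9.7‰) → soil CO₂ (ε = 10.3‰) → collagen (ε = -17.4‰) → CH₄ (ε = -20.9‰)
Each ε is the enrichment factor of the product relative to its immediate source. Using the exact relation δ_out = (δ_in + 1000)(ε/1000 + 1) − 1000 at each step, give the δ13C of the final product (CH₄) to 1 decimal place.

step 1: δ = (-9.70 + 1000)·(10.3/1000 + 1) − 1000 = 0.50‰
step 2: δ = (0.50 + 1000)·(-17.4/1000 + 1) − 1000 = -16.91‰
step 3: δ = (-16.91 + 1000)·(-20.9/1000 + 1) − 1000 = -37.46‰

-37.5‰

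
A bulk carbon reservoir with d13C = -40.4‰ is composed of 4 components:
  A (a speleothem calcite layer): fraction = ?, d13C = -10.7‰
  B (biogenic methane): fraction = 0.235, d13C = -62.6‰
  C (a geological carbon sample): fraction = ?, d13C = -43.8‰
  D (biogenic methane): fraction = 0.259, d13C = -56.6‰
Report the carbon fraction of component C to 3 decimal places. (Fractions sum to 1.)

0.170

Let f_C and f_A be the unknown fractions; fractions sum to 1 so f_C + f_A = 0.506.
Mass balance: Σ fᵢ·δᵢ = δ_bulk ⇒ f_C·(-43.8) + f_A·(-10.7) = -40.4 − (-29.370) = -11.030
Substitute f_A = 0.506 − f_C:
f_C·(-43.8 − -10.7) = -11.030 − 0.506×(-10.7) = -5.615
f_C = -5.615 / -33.1 = 0.1696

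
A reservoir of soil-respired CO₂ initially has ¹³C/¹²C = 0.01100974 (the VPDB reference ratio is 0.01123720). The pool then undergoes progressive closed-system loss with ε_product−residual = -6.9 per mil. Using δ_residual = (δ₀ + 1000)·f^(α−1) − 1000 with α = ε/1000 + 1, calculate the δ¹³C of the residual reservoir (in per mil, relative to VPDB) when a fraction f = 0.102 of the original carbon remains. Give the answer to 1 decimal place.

δ₀ = (0.01100974/0.01123720 − 1)×1000 = (0.979758 − 1)×1000 = -20.242 per mil
α − 1 = ε/1000 = -0.0069
f^(α−1) = 0.102^(-0.0069) = 1.015876
δ_res = (-20.242 + 1000) × 1.015876 − 1000 = 995.313 − 1000 = -4.69 per mil

-4.7 per mil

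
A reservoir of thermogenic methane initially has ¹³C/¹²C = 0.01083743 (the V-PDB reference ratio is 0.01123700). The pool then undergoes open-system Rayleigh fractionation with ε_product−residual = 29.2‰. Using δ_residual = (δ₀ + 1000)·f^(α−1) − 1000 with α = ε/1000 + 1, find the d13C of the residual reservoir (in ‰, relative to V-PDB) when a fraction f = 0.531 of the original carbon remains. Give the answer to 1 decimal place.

-53.2‰

δ₀ = (0.01083743/0.01123700 − 1)×1000 = (0.964442 − 1)×1000 = -35.558‰
α − 1 = ε/1000 = 0.0292
f^(α−1) = 0.531^(0.0292) = 0.981686
δ_res = (-35.558 + 1000) × 0.981686 − 1000 = 946.779 − 1000 = -53.22‰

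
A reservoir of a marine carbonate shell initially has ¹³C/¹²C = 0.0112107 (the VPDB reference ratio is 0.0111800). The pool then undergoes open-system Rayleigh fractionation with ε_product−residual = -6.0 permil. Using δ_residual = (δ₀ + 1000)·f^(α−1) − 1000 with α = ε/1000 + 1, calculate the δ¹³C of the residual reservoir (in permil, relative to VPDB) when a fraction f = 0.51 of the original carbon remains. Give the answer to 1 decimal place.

δ₀ = (0.0112107/0.0111800 − 1)×1000 = (1.002746 − 1)×1000 = 2.746 permil
α − 1 = ε/1000 = -0.0060
f^(α−1) = 0.51^(-0.0060) = 1.004048
δ_res = (2.746 + 1000) × 1.004048 − 1000 = 1006.805 − 1000 = 6.81 permil

6.8 permil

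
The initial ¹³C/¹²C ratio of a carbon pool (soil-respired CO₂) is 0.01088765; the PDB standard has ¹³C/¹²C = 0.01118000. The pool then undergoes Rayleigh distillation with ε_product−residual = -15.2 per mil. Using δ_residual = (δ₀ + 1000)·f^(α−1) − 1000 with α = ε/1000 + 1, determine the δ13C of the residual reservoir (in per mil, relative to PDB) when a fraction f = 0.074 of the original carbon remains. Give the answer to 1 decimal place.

δ₀ = (0.01088765/0.01118000 − 1)×1000 = (0.973851 − 1)×1000 = -26.149 per mil
α − 1 = ε/1000 = -0.0152
f^(α−1) = 0.074^(-0.0152) = 1.040370
δ_res = (-26.149 + 1000) × 1.040370 − 1000 = 1013.165 − 1000 = 13.16 per mil

13.2 per mil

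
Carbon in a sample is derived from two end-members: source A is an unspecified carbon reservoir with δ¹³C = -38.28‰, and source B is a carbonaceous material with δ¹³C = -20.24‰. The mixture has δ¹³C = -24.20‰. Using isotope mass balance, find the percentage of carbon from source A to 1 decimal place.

δ_mix = f_A·δ_A + (1 − f_A)·δ_B  ⇒  f_A = (δ_mix − δ_B)/(δ_A − δ_B)
f_A = (-24.20 − (-20.24)) / (-38.28 − (-20.24))
f_A = -3.96 / -18.04 = 0.2195

22.0%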